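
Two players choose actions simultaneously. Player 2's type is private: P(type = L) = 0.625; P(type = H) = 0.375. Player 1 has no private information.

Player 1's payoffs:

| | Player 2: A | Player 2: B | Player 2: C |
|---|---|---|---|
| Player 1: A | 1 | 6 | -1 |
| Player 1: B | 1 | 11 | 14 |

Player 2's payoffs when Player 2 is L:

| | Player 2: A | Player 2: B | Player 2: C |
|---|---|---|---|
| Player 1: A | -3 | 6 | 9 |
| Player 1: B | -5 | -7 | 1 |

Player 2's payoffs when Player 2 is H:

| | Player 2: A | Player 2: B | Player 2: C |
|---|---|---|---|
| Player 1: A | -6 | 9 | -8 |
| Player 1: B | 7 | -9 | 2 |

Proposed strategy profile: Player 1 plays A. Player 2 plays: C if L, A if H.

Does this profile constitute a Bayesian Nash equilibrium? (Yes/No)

Player 1 plays A: E[A] = 0.625·(-1) + 0.375·(1) = -0.25; E[B] = 9.125. Not best-responding. ✗
Player 2 (type L), facing A: A gives -3, B gives 6, C gives 9. Proposed C is best. ✓
Player 2 (type H), facing A: A gives -6, B gives 9, C gives -8. Proposed A is not best — profitable deviation exists. ✗

No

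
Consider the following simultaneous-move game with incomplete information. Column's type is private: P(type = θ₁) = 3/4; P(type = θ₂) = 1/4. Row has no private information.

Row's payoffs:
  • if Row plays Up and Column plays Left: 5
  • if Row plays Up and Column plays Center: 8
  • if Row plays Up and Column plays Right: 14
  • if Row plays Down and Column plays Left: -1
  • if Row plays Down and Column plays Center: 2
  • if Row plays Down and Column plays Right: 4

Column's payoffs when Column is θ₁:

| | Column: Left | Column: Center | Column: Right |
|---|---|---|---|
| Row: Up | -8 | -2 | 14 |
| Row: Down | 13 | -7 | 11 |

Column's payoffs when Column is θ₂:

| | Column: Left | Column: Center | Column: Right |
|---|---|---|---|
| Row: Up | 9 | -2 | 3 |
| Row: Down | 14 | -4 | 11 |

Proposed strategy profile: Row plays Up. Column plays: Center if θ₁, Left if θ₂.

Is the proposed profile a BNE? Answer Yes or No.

No

Row plays Up: E[Up] = 3/4·(8) + 1/4·(5) = 29/4; E[Down] = 5/4. Best-responding. ✓
Column (type θ₁), facing Up: Left gives -8, Center gives -2, Right gives 14. Proposed Center is not best — profitable deviation exists. ✗
Column (type θ₂), facing Up: Left gives 9, Center gives -2, Right gives 3. Proposed Left is best. ✓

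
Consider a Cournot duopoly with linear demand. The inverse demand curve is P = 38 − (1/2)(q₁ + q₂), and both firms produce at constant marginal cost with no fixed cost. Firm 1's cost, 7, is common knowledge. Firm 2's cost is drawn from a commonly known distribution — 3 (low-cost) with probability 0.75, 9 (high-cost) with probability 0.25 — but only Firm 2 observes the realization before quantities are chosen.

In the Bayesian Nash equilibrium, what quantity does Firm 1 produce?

Type-c best response for Firm 2: q₂(c) = (38 − c) − q₁/2.
Firm 1 maximizes expected profit; its first-order condition is 38 − q₁ − (1/2)E[q₂] − 7 = 0.
Substituting E[q₂] and solving: E[c₂] = 4.5, so q₁ = (38 − 2·7 + 4.5)/(3/2) = 19.

19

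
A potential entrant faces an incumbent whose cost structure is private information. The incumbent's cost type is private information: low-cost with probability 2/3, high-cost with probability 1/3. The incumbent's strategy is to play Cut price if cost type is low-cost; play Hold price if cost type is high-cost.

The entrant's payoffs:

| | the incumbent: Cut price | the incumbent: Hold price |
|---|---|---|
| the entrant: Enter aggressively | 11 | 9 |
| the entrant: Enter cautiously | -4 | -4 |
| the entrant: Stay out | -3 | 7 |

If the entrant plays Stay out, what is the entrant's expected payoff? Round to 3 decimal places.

E[Stay out] = 2/3·(-3) + 1/3·7 = (-2) + 7/3 = 1/3

0.333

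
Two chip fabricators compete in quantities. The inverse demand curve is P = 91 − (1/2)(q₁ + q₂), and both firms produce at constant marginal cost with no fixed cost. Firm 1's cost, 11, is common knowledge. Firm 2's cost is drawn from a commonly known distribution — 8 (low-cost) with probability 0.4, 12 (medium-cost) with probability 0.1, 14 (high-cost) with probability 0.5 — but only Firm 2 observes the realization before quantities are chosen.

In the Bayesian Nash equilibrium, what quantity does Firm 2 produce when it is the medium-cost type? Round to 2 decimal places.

52.20

Firm 2 with cost c maximizes (91 − (1/2)(q₁+q₂) − c)·q₂, giving q₂(c) = (91 − c − (1/2)q₁).
E[c₂] = 0.4·8 + 0.1·12 + 0.5·14 = 11.4
Firm 1's FOC against E[q₂] yields q₁ = (91 − 2·11 + E[c₂])/(3/2) = (91 − 22 + 11.4)/(3/2) = 53.6.
q₂(medium-cost) = (91 − 12 − (1/2)·53.6) = 52.2.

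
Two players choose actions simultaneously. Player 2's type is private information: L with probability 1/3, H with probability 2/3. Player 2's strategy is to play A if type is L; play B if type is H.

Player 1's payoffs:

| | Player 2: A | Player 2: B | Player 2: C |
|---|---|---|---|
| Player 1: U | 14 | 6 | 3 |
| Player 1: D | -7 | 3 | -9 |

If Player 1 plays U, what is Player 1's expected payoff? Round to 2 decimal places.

8.67

E[U] = 1/3·14 + 2/3·6 = 14/3 + 4 = 26/3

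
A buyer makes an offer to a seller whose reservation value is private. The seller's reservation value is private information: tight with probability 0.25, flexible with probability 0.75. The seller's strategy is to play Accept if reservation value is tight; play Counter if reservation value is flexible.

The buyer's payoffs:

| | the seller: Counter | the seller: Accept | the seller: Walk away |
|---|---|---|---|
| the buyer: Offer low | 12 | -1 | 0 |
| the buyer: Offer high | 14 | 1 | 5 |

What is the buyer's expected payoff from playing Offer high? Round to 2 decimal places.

10.75

E[Offer high] = 0.25·1 + 0.75·14 = 0.25 + 10.5 = 10.75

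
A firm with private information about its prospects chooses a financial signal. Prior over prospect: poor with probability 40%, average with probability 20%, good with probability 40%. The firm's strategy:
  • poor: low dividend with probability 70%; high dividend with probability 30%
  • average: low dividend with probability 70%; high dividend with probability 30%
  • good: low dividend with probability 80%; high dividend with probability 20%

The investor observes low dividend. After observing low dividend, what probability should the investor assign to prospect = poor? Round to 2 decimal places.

0.38

P(low dividend) = 0.4·0.7 + 0.2·0.7 + 0.4·0.8 = 0.74
P(poor | low dividend) = (0.4·0.7) / 0.74 = 0.28 / 0.74 = 0.378378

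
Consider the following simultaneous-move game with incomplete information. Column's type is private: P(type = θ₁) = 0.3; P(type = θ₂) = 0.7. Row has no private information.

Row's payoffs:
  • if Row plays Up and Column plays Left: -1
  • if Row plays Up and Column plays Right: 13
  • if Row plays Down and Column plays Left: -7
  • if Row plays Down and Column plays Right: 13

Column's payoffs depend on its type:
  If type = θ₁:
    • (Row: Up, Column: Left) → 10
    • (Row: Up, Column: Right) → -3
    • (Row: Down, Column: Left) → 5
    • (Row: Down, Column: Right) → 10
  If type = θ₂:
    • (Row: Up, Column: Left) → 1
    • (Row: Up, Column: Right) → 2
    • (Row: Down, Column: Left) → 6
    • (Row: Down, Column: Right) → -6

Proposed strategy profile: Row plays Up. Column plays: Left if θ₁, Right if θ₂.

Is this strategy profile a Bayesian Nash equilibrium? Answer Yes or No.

Yes

Row plays Up: E[Up] = 0.3·(-1) + 0.7·(13) = 8.8; E[Down] = 7. Best-responding. ✓
Column (type θ₁), facing Up: Left gives 10, Right gives -3. Proposed Left is best. ✓
Column (type θ₂), facing Up: Left gives 1, Right gives 2. Proposed Right is best. ✓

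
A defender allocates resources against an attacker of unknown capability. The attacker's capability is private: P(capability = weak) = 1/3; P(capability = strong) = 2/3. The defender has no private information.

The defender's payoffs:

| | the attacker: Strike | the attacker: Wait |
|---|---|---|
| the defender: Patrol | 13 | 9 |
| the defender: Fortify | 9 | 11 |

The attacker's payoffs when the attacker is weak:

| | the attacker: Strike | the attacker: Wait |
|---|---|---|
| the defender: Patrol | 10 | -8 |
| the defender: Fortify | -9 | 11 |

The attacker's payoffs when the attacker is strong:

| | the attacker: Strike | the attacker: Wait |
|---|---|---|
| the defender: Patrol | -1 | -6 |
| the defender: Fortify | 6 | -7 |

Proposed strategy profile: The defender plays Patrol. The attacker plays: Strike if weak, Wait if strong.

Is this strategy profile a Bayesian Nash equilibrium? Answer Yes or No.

A profile is a BNE iff every type of every player is best-responding given beliefs about the other side.
The defender plays Patrol: E[Patrol] = 1/3·(13) + 2/3·(9) = 31/3; E[Fortify] = 31/3. Best-responding. ✓
The attacker (capability weak), facing Patrol: Strike gives 10, Wait gives -8. Proposed Strike is best. ✓
The attacker (capability strong), facing Patrol: Strike gives -1, Wait gives -6. Proposed Wait is not best — profitable deviation exists. ✗

No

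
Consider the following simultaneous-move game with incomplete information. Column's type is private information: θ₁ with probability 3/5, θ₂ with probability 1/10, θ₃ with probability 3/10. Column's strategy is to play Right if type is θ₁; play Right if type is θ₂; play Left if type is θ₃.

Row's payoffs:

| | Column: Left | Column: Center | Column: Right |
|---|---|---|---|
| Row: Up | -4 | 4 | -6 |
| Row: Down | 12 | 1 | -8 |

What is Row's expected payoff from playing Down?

-2

Take the expectation over Column's type, weighting each type's action by its prior probability.
E[Down] = 3/5·(-8) + 1/10·(-8) + 3/10·12 = (-24/5) + (-4/5) + 18/5 = -2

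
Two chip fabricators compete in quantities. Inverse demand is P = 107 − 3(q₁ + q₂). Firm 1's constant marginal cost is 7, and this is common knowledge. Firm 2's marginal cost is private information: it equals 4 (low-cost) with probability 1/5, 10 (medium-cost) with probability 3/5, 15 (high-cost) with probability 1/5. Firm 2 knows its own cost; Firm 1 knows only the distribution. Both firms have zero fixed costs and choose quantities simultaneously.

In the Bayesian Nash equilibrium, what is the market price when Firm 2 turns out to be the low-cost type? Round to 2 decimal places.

38.37

Firm 2 with cost c maximizes (107 − 3(q₁+q₂) − c)·q₂, giving q₂(c) = (107 − c − 3q₁)/6.
E[c₂] = 1/5·4 + 3/5·10 + 1/5·15 = 9.8
Firm 1's FOC against E[q₂] yields q₁ = (107 − 2·7 + E[c₂])/9 = (107 − 14 + 9.8)/9 = 11.4222.
q₂(low-cost) = 11.4556, so P = 107 − 3·(11.4222 + 11.4556) = 38.3667.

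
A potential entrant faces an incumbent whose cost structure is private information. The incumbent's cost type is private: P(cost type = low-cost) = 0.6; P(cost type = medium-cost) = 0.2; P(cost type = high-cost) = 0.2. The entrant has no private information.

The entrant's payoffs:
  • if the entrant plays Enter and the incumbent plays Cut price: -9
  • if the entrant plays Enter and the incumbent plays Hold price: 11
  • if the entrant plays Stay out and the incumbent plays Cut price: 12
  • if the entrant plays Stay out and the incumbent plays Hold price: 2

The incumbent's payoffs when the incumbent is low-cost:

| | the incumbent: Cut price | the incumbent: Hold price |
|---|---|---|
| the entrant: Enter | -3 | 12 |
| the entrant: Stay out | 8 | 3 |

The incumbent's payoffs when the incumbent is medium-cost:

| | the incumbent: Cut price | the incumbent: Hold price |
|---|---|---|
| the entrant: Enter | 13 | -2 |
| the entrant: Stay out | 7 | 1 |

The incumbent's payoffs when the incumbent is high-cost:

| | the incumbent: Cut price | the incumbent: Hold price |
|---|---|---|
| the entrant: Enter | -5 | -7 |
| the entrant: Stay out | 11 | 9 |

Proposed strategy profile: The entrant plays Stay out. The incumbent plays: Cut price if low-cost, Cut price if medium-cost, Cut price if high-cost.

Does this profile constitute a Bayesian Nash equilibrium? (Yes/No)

Yes

The entrant plays Stay out: E[Stay out] = 0.6·(12) + 0.2·(12) + 0.2·(12) = 12; E[Enter] = -9. Best-responding. ✓
The incumbent (cost type low-cost), facing Stay out: Cut price gives 8, Hold price gives 3. Proposed Cut price is best. ✓
The incumbent (cost type medium-cost), facing Stay out: Cut price gives 7, Hold price gives 1. Proposed Cut price is best. ✓
The incumbent (cost type high-cost), facing Stay out: Cut price gives 11, Hold price gives 9. Proposed Cut price is best. ✓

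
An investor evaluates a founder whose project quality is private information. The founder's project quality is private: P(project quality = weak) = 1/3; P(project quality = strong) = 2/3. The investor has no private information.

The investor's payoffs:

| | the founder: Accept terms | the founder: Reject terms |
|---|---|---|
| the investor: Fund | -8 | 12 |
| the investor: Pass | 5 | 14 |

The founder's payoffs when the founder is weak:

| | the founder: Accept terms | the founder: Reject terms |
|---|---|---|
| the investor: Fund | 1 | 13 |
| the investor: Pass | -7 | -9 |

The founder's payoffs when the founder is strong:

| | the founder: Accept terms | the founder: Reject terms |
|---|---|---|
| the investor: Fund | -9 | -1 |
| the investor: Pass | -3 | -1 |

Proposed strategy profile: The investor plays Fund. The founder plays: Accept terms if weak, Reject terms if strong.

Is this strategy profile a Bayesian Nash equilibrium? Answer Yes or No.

The investor plays Fund: E[Fund] = 1/3·(-8) + 2/3·(12) = 16/3; E[Pass] = 11. Not best-responding. ✗
The founder (project quality weak), facing Fund: Accept terms gives 1, Reject terms gives 13. Proposed Accept terms is not best — profitable deviation exists. ✗
The founder (project quality strong), facing Fund: Accept terms gives -9, Reject terms gives -1. Proposed Reject terms is best. ✓

No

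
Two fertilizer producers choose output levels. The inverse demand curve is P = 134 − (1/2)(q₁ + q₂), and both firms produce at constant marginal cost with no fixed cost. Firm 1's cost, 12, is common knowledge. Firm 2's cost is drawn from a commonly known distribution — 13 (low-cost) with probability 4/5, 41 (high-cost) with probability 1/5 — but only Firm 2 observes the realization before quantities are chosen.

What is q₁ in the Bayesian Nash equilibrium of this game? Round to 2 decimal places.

Type-c best response for Firm 2: q₂(c) = (134 − c) − q₁/2.
Firm 1 maximizes expected profit; its first-order condition is 134 − q₁ − (1/2)E[q₂] − 12 = 0.
Substituting E[q₂] and solving: E[c₂] = 18.6, so q₁ = (134 − 2·12 + 18.6)/(3/2) = 85.7333.

85.73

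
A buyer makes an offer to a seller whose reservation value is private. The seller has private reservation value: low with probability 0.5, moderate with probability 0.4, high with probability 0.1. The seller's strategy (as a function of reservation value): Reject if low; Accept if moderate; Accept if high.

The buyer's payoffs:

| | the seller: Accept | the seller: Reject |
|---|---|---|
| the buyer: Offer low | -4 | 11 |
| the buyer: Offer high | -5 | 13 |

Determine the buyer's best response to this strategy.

Offer high

E[Offer low] = 0.5·(11) + 0.4·(-4) + 0.1·(-4) = 3.5
E[Offer high] = 0.5·(13) + 0.4·(-5) + 0.1·(-5) = 4
Best response: Offer high (4 is the largest).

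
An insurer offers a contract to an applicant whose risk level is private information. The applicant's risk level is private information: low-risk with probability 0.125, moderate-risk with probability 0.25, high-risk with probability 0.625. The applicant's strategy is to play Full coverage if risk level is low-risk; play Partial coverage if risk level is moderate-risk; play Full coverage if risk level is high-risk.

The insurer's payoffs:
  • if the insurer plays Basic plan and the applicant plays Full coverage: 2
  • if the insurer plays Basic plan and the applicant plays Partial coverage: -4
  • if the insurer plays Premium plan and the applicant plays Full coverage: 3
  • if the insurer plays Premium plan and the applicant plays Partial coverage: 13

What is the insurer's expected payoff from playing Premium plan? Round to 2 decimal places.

Take the expectation over the applicant's risk level, weighting each type's action by its prior probability.
E[Premium plan] = 0.125·3 + 0.25·13 + 0.625·3 = 0.375 + 3.25 + 1.875 = 5.5

5.50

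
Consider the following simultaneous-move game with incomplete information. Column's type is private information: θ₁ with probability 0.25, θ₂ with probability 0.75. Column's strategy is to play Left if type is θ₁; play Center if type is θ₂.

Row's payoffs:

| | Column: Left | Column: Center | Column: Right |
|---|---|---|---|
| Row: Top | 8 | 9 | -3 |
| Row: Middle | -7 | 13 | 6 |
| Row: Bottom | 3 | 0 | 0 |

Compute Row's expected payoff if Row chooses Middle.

E[Middle] = 0.25·(-7) + 0.75·13 = (-1.75) + 9.75 = 8

8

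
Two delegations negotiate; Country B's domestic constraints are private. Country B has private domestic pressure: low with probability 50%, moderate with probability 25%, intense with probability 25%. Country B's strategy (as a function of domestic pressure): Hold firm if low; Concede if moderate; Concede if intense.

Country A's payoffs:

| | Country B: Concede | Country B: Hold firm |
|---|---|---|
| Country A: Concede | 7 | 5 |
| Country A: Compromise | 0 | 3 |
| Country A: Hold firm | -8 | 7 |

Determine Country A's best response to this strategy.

E[Concede] = 0.5·(5) + 0.25·(7) + 0.25·(7) = 6
E[Compromise] = 0.5·(3) + 0.25·(0) + 0.25·(0) = 1.5
E[Hold firm] = 0.5·(7) + 0.25·(-8) + 0.25·(-8) = -0.5
Best response: Concede (6 is the largest).

Concede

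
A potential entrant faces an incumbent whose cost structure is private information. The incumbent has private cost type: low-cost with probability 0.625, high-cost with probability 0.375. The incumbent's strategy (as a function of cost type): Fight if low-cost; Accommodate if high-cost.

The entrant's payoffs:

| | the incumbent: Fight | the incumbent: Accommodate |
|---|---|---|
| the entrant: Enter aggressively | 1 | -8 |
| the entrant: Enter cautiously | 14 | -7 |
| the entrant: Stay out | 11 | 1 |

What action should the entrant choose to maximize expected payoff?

Stay out

E[Enter aggressively] = 0.625·(1) + 0.375·(-8) = -2.375
E[Enter cautiously] = 0.625·(14) + 0.375·(-7) = 6.125
E[Stay out] = 0.625·(11) + 0.375·(1) = 7.25
Best response: Stay out (7.25 is the largest).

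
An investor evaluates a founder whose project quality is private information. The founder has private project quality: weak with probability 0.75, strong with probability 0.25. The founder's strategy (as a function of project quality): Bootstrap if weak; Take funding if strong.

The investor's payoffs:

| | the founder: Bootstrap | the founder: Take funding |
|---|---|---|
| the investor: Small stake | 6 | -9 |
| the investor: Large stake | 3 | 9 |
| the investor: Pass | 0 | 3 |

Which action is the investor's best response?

E[Small stake] = 0.75·(6) + 0.25·(-9) = 2.25
E[Large stake] = 0.75·(3) + 0.25·(9) = 4.5
E[Pass] = 0.75·(0) + 0.25·(3) = 0.75
Best response: Large stake (4.5 is the largest).

Large stake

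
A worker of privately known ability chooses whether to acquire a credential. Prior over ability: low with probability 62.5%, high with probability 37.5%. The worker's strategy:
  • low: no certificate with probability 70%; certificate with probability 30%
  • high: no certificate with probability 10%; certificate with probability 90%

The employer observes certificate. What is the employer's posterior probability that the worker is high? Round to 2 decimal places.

0.64

Apply Bayes' rule using the sender's strategy as the likelihood.
P(certificate) = 0.625·0.3 + 0.375·0.9 = 0.525
P(high | certificate) = (0.375·0.9) / 0.525 = 0.3375 / 0.525 = 0.642857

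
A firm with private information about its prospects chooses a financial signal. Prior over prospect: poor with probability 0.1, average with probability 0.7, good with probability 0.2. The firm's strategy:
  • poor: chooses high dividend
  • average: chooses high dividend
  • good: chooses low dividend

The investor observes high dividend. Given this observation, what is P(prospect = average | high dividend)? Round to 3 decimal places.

P(high dividend) = 0.1·1 + 0.7·1 + 0.2·0 = 0.8
P(average | high dividend) = (0.7·1) / 0.8 = 0.7 / 0.8 = 0.875

0.875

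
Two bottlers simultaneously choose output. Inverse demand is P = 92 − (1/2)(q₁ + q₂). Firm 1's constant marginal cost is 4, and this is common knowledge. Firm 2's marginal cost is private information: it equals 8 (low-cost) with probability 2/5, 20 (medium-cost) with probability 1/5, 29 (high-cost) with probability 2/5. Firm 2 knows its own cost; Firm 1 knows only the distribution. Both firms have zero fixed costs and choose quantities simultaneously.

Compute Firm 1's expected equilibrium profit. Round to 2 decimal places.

2348.41

Each type of Firm 2 best-responds to q₁; Firm 1 best-responds to the expected q₂ over Firm 2's types.
Firm 2 with cost c maximizes (92 − (1/2)(q₁+q₂) − c)·q₂, giving q₂(c) = (92 − c − (1/2)q₁).
E[c₂] = 2/5·8 + 1/5·20 + 2/5·29 = 18.8
Firm 1's FOC against E[q₂] yields q₁ = (92 − 2·4 + E[c₂])/(3/2) = (92 − 8 + 18.8)/(3/2) = 68.5333.
E[P] = 92 − (1/2)·(q₁ + E[q₂]) = 38.2667; Firm 1's expected profit = (E[P] − 4)·q₁ = (38.2667 − 4)·68.5333 = 2348.41.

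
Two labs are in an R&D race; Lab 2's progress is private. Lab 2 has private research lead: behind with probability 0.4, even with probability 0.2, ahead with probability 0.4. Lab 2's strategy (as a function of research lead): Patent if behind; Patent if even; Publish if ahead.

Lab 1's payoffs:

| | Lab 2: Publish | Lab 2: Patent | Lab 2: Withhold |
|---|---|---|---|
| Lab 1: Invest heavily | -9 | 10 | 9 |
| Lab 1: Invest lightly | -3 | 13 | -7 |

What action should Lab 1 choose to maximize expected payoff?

Invest lightly

Compute Lab 1's expected payoff for each action, taking the expectation over Lab 2's type.
E[Invest heavily] = 0.4·(10) + 0.2·(10) + 0.4·(-9) = 2.4
E[Invest lightly] = 0.4·(13) + 0.2·(13) + 0.4·(-3) = 6.6
Best response: Invest lightly (6.6 is the largest).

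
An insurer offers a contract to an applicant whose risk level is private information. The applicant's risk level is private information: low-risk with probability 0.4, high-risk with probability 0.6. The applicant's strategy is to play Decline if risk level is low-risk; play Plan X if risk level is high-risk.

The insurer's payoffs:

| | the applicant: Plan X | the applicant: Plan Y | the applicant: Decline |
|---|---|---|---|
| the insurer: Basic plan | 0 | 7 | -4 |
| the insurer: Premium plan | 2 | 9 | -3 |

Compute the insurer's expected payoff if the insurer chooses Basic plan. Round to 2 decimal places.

-1.60

Take the expectation over the applicant's risk level, weighting each type's action by its prior probability.
E[Basic plan] = 0.4·(-4) + 0.6·0 = (-1.6) + 0 = -1.6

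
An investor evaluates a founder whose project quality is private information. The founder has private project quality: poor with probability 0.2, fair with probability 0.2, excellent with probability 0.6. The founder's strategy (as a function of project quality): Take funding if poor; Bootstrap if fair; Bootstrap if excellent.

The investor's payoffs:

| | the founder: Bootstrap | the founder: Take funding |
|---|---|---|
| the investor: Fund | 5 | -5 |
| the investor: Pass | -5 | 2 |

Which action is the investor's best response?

Compute the investor's expected payoff for each action, taking the expectation over the founder's type.
E[Fund] = 0.2·(-5) + 0.2·(5) + 0.6·(5) = 3
E[Pass] = 0.2·(2) + 0.2·(-5) + 0.6·(-5) = -3.6
Best response: Fund (3 is the largest).

Fund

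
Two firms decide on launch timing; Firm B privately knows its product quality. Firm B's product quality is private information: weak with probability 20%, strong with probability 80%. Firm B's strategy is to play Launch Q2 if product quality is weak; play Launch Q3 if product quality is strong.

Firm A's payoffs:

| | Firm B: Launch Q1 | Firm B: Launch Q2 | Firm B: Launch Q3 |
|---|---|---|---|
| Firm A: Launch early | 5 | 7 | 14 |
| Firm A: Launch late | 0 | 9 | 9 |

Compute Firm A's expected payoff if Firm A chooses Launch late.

9

Take the expectation over Firm B's product quality, weighting each type's action by its prior probability.
E[Launch late] = 0.2·9 + 0.8·9 = 1.8 + 7.2 = 9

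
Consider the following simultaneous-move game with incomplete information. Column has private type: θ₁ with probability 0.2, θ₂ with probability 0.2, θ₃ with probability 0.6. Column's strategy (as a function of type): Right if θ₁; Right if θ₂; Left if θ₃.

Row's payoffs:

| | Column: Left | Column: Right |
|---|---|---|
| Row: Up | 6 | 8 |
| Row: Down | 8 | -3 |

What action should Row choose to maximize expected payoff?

Up

E[Up] = 0.2·(8) + 0.2·(8) + 0.6·(6) = 6.8
E[Down] = 0.2·(-3) + 0.2·(-3) + 0.6·(8) = 3.6
Best response: Up (6.8 is the largest).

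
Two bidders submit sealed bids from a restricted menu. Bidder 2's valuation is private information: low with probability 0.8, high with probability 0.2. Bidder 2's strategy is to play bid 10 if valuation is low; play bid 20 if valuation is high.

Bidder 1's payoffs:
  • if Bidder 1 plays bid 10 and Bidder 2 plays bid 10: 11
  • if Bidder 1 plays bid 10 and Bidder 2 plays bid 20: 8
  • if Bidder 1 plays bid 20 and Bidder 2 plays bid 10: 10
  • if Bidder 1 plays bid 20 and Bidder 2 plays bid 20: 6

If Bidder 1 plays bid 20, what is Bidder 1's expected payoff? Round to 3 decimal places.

E[bid 20] = 0.8·10 + 0.2·6 = 8 + 1.2 = 9.2

9.200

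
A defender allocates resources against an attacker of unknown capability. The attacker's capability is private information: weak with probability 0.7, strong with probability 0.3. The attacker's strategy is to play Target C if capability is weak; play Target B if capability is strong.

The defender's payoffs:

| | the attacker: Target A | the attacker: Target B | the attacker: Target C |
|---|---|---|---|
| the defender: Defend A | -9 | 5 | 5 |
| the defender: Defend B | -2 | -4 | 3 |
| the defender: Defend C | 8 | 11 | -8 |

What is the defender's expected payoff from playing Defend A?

Take the expectation over the attacker's capability, weighting each type's action by its prior probability.
E[Defend A] = 0.7·5 + 0.3·5 = 3.5 + 1.5 = 5

5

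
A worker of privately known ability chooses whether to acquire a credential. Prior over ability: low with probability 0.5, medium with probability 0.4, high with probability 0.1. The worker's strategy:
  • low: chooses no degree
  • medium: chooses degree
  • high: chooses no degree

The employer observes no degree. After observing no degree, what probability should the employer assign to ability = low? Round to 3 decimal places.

P(no degree) = 0.5·1 + 0.4·0 + 0.1·1 = 0.6
P(low | no degree) = (0.5·1) / 0.6 = 0.5 / 0.6 = 0.833333

0.833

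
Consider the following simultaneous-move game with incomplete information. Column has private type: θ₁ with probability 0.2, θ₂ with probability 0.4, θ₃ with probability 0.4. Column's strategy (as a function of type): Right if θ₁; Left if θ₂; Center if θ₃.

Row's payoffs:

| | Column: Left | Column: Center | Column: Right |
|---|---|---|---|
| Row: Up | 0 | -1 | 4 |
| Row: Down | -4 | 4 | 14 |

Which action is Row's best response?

Down

E[Up] = 0.2·(4) + 0.4·(0) + 0.4·(-1) = 0.4
E[Down] = 0.2·(14) + 0.4·(-4) + 0.4·(4) = 2.8
Best response: Down (2.8 is the largest).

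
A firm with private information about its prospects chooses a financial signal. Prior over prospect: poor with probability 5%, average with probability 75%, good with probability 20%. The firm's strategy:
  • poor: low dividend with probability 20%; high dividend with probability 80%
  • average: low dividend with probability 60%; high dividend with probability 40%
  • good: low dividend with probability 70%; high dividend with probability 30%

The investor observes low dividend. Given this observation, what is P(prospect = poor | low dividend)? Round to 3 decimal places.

0.017

P(low dividend) = 0.05·0.2 + 0.75·0.6 + 0.2·0.7 = 0.6
P(poor | low dividend) = (0.05·0.2) / 0.6 = 0.01 / 0.6 = 0.0166667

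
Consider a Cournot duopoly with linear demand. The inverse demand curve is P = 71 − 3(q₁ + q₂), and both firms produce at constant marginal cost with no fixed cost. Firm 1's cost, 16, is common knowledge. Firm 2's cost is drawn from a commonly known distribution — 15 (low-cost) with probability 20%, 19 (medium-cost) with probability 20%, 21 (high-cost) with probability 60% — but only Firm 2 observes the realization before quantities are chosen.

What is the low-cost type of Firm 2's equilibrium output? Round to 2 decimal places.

Firm 2 with cost c maximizes (71 − 3(q₁+q₂) − c)·q₂, giving q₂(c) = (71 − c − 3q₁)/6.
E[c₂] = 0.2·15 + 0.2·19 + 0.6·21 = 19.4
Firm 1's FOC against E[q₂] yields q₁ = (71 − 2·16 + E[c₂])/9 = (71 − 32 + 19.4)/9 = 6.48889.
q₂(low-cost) = (71 − 15 − 3·6.48889)/6 = 6.08889.

6.09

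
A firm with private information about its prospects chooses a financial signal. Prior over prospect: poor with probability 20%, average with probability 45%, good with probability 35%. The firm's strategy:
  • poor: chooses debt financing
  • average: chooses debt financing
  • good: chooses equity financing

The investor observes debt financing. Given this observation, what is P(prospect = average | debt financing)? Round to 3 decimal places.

0.692

P(debt financing) = 0.2·1 + 0.45·1 + 0.35·0 = 0.65
P(average | debt financing) = (0.45·1) / 0.65 = 0.45 / 0.65 = 0.692308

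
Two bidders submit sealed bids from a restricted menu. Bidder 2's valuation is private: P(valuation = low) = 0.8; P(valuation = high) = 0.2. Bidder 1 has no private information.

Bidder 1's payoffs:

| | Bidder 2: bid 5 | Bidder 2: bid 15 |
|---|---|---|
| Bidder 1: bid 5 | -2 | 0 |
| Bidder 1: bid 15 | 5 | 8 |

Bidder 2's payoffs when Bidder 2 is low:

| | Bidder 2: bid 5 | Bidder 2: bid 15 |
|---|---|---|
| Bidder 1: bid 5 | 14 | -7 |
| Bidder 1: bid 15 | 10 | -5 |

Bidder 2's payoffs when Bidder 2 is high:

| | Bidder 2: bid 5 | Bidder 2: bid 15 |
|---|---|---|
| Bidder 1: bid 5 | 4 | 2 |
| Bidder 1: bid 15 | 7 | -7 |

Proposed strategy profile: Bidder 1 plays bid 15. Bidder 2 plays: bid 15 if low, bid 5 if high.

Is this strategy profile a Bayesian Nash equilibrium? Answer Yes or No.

A profile is a BNE iff every type of every player is best-responding given beliefs about the other side.
Bidder 1 plays bid 15: E[bid 15] = 0.8·(8) + 0.2·(5) = 7.4; E[bid 5] = -0.4. Best-responding. ✓
Bidder 2 (valuation low), facing bid 15: bid 5 gives 10, bid 15 gives -5. Proposed bid 15 is not best — profitable deviation exists. ✗
Bidder 2 (valuation high), facing bid 15: bid 5 gives 7, bid 15 gives -7. Proposed bid 5 is best. ✓

No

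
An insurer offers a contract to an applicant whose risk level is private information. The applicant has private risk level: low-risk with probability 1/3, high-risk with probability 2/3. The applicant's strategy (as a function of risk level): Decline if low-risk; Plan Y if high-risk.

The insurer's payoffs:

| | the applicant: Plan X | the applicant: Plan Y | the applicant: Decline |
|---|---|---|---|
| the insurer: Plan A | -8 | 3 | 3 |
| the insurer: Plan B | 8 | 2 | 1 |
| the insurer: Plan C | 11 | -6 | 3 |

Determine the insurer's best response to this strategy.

E[Plan A] = 1/3·(3) + 2/3·(3) = 3
E[Plan B] = 1/3·(1) + 2/3·(2) = 5/3
E[Plan C] = 1/3·(3) + 2/3·(-6) = -3
Best response: Plan A (3 is the largest).

Plan A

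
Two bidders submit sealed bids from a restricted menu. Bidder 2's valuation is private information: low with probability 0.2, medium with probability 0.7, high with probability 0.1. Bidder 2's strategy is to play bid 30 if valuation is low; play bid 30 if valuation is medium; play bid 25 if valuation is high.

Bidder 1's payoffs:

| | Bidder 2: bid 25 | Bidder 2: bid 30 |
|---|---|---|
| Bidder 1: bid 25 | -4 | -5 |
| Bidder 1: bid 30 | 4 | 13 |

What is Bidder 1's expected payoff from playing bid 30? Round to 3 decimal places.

12.100

E[bid 30] = 0.2·13 + 0.7·13 + 0.1·4 = 2.6 + 9.1 + 0.4 = 12.1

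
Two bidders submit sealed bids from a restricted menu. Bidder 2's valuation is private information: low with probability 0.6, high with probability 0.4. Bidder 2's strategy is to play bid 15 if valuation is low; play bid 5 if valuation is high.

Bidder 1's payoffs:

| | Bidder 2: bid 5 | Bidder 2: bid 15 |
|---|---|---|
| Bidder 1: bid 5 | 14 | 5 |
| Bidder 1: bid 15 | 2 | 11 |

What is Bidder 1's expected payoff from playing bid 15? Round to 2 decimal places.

7.40

Take the expectation over Bidder 2's valuation, weighting each type's action by its prior probability.
E[bid 15] = 0.6·11 + 0.4·2 = 6.6 + 0.8 = 7.4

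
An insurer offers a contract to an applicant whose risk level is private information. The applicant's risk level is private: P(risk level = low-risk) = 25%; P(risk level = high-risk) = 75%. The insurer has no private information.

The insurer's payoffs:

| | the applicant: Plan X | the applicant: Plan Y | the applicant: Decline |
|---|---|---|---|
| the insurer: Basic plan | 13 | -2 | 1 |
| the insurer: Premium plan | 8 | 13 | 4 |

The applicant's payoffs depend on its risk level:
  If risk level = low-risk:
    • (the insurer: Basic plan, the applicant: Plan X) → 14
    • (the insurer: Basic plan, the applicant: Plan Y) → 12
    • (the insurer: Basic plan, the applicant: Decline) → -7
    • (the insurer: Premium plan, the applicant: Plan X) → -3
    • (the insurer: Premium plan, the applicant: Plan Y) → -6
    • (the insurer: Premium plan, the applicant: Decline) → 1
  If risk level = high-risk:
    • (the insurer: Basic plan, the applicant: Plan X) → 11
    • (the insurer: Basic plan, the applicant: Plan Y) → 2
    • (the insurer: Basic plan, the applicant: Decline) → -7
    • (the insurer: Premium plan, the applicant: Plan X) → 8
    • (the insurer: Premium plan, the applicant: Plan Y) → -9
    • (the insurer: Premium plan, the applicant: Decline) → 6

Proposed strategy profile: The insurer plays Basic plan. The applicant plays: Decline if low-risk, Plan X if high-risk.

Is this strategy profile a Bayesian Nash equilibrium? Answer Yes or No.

The insurer plays Basic plan: E[Basic plan] = 0.25·(1) + 0.75·(13) = 10; E[Premium plan] = 7. Best-responding. ✓
The applicant (risk level low-risk), facing Basic plan: Plan X gives 14, Plan Y gives 12, Decline gives -7. Proposed Decline is not best — profitable deviation exists. ✗
The applicant (risk level high-risk), facing Basic plan: Plan X gives 11, Plan Y gives 2, Decline gives -7. Proposed Plan X is best. ✓

No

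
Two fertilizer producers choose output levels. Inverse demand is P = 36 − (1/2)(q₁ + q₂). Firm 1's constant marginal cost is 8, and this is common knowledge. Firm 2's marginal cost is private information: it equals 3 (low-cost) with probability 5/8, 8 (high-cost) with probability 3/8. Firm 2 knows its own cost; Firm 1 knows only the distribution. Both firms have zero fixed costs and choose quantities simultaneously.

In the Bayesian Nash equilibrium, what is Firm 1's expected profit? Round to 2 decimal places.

Type-c best response for Firm 2: q₂(c) = (36 − c) − q₁/2.
Firm 1 maximizes expected profit; its first-order condition is 36 − q₁ − (1/2)E[q₂] − 8 = 0.
Substituting E[q₂] and solving: E[c₂] = 4.875, so q₁ = (36 − 2·8 + 4.875)/(3/2) = 16.5833.
E[P] = 36 − (1/2)·(q₁ + E[q₂]) = 16.2917; Firm 1's expected profit = (E[P] − 8)·q₁ = (16.2917 − 8)·16.5833 = 137.503.

137.50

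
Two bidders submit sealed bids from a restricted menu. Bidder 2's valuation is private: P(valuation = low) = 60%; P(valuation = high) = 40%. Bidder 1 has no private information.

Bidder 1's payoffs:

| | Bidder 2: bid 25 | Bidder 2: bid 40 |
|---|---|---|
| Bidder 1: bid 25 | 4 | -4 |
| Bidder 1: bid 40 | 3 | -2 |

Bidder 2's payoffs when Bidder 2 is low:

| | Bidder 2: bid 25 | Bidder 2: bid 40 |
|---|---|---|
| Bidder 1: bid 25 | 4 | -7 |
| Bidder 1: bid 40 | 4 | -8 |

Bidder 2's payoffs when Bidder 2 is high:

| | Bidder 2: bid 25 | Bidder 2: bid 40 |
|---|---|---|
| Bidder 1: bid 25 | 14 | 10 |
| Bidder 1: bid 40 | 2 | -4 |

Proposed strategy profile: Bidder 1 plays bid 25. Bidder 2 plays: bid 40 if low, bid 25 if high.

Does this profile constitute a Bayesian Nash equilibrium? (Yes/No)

Bidder 1 plays bid 25: E[bid 25] = 0.6·(-4) + 0.4·(4) = -0.8; E[bid 40] = 0. Not best-responding. ✗
Bidder 2 (valuation low), facing bid 25: bid 25 gives 4, bid 40 gives -7. Proposed bid 40 is not best — profitable deviation exists. ✗
Bidder 2 (valuation high), facing bid 25: bid 25 gives 14, bid 40 gives 10. Proposed bid 25 is best. ✓

No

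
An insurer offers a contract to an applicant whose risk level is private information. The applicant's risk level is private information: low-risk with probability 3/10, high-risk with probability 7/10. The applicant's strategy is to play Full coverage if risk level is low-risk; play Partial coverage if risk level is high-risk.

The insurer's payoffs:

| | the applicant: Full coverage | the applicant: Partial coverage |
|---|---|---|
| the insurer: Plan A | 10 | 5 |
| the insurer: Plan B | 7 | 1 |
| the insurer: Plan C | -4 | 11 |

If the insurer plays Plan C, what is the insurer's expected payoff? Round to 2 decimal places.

6.50

E[Plan C] = 3/10·(-4) + 7/10·11 = (-6/5) + 77/10 = 13/2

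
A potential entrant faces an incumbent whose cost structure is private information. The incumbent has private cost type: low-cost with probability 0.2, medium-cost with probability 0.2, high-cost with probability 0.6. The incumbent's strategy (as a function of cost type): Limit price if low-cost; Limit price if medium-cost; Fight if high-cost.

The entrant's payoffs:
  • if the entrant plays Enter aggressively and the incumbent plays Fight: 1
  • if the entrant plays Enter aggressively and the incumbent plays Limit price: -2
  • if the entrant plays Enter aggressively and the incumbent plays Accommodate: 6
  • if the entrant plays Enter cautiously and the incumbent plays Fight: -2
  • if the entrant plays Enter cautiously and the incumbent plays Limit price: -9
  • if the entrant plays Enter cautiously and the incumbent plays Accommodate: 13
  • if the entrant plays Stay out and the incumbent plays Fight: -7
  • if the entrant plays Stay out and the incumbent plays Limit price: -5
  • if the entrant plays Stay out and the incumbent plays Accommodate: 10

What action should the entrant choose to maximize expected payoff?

Enter aggressively

E[Enter aggressively] = 0.2·(-2) + 0.2·(-2) + 0.6·(1) = -0.2
E[Enter cautiously] = 0.2·(-9) + 0.2·(-9) + 0.6·(-2) = -4.8
E[Stay out] = 0.2·(-5) + 0.2·(-5) + 0.6·(-7) = -6.2
Best response: Enter aggressively (-0.2 is the largest).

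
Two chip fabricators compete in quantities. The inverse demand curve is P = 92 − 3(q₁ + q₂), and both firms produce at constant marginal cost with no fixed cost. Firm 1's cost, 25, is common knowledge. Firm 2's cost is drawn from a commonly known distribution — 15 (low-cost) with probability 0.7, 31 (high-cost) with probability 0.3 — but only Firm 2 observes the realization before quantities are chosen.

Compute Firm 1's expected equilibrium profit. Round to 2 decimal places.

Type-c best response for Firm 2: q₂(c) = (92 − c)/6 − q₁/2.
Firm 1 maximizes expected profit; its first-order condition is 92 − 6q₁ − 3E[q₂] − 25 = 0.
Substituting E[q₂] and solving: E[c₂] = 19.8, so q₁ = (92 − 2·25 + 19.8)/9 = 6.86667.
E[P] = 92 − 3·(q₁ + E[q₂]) = 45.6; Firm 1's expected profit = (E[P] − 25)·q₁ = (45.6 − 25)·6.86667 = 141.453.

141.45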